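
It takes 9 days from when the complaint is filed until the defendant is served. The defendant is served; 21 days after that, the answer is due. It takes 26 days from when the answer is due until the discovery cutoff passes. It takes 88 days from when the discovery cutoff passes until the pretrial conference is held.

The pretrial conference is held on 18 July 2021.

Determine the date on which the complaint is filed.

24 February 2021

The pretrial conference is held: Jul 18, 2021.
The discovery cutoff passes: Jul 18, 2021 − 88 days = Apr 21, 2021.
The answer is due: Apr 21, 2021 − 26 days = Mar 26, 2021.
The defendant is served: Mar 26, 2021 − 21 days = Mar 5, 2021.
The complaint is filed: Mar 5, 2021 − 9 days = Feb 24, 2021.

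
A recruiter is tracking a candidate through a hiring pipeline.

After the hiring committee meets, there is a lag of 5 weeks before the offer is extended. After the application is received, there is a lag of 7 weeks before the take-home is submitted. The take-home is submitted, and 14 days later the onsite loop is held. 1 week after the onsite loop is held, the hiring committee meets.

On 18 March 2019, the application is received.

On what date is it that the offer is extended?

The application is received: Mar 18, 2019.
The take-home is submitted: Mar 18, 2019 + 7 weeks = May 6, 2019.
The onsite loop is held: May 6, 2019 + 14 days = May 20, 2019.
The hiring committee meets: May 20, 2019 + 1 week = May 27, 2019.
The offer is extended: May 27, 2019 + 5 weeks = Jul 1, 2019.

1 July 2019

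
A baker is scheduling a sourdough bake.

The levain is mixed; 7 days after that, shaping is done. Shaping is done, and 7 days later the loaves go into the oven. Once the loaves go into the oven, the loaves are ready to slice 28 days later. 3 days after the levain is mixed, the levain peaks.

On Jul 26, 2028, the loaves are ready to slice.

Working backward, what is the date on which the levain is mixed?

The loaves are ready to slice: Jul 26, 2028.
The loaves go into the oven: Jul 26, 2028 − 28 days = Jun 28, 2028.
Shaping is done: Jun 28, 2028 − 7 days = Jun 21, 2028.
The levain is mixed: Jun 21, 2028 − 7 days = Jun 14, 2028.

Jun 14, 2028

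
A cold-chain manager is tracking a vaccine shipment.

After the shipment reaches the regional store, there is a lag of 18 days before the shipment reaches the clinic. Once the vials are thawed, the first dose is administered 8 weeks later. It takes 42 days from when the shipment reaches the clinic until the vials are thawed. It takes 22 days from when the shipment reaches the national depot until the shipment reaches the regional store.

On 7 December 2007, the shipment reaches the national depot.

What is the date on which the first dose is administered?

The shipment reaches the national depot: Dec 7, 2007.
The shipment reaches the regional store: Dec 7, 2007 + 22 days = Dec 29, 2007.
The shipment reaches the clinic: Dec 29, 2007 + 18 days = Jan 16, 2008.
The vials are thawed: Jan 16, 2008 + 42 days = Feb 27, 2008.
The first dose is administered: Feb 27, 2008 + 8 weeks = Apr 23, 2008.

23 April 2008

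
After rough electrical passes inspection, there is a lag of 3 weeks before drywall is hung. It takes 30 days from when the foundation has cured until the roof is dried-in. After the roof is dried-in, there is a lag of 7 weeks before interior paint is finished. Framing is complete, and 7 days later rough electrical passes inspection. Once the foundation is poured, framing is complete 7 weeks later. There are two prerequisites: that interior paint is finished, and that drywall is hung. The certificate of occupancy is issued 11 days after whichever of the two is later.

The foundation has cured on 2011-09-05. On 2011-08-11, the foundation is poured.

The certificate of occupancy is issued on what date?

The foundation has cured: Sep 5, 2011.
The roof is dried-in: Sep 5, 2011 + 30 days = Oct 5, 2011.
Interior paint is finished: Oct 5, 2011 + 7 weeks = Nov 23, 2011.
The foundation is poured: Aug 11, 2011.
Framing is complete: Aug 11, 2011 + 7 weeks = Sep 29, 2011.
Rough electrical passes inspection: Sep 29, 2011 + 7 days = Oct 6, 2011.
Drywall is hung: Oct 6, 2011 + 3 weeks = Oct 27, 2011.
Both prerequisites met — interior paint is finished (Nov 23, 2011), drywall is hung (Oct 27, 2011); the later is Nov 23, 2011.
The certificate of occupancy is issued: Nov 23, 2011 + 11 days = Dec 4, 2011.

2011-12-04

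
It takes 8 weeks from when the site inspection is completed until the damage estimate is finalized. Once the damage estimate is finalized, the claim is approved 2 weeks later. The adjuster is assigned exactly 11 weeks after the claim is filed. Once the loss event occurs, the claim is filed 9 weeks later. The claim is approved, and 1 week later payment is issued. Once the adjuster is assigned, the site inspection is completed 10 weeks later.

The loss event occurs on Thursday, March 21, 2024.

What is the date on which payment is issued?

Thursday, January 2, 2025

The loss event occurs: Mar 21, 2024.
The claim is filed: Mar 21, 2024 + 9 weeks = May 23, 2024.
The adjuster is assigned: May 23, 2024 + 11 weeks = Aug 8, 2024.
The site inspection is completed: Aug 8, 2024 + 10 weeks = Oct 17, 2024.
The damage estimate is finalized: Oct 17, 2024 + 8 weeks = Dec 12, 2024.
The claim is approved: Dec 12, 2024 + 2 weeks = Dec 26, 2024.
Payment is issued: Dec 26, 2024 + 1 week = Jan 2, 2025.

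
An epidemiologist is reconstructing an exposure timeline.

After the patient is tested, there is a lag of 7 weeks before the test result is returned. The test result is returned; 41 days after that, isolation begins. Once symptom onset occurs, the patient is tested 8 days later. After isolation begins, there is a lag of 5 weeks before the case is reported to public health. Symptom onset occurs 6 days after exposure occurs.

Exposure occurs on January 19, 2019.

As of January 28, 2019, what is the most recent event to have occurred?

Symptom onset occurs

Exposure occurs: Jan 19, 2019.
Symptom onset occurs: Jan 19, 2019 + 6 days = Jan 25, 2019.
The patient is tested: Jan 25, 2019 + 8 days = Feb 2, 2019.
The test result is returned: Feb 2, 2019 + 7 weeks = Mar 23, 2019.
Isolation begins: Mar 23, 2019 + 41 days = May 3, 2019.
The case is reported to public health: May 3, 2019 + 5 weeks = Jun 7, 2019.
Jan 28, 2019 falls between when symptom onset occurs (Jan 25, 2019) and when the patient is tested (Feb 2, 2019).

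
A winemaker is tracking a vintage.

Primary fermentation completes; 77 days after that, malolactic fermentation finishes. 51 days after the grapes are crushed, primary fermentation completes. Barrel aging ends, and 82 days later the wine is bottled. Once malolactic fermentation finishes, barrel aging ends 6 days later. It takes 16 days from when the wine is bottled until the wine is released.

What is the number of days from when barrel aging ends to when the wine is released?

98 days

Causal path: barrel aging ends → the wine is bottled → the wine is released.
Total delay along the path: 82 + 16 = 98 days.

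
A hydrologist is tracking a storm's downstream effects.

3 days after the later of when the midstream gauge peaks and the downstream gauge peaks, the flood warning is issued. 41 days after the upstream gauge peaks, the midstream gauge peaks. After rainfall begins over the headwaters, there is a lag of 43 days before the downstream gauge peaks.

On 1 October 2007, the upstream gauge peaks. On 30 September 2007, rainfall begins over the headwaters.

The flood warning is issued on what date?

15 November 2007

The upstream gauge peaks: Oct 1, 2007.
The midstream gauge peaks: Oct 1, 2007 + 41 days = Nov 11, 2007.
Rainfall begins over the headwaters: Sep 30, 2007.
The downstream gauge peaks: Sep 30, 2007 + 43 days = Nov 12, 2007.
Both prerequisites met — the midstream gauge peaks (Nov 11, 2007), the downstream gauge peaks (Nov 12, 2007); the later is Nov 12, 2007.
The flood warning is issued: Nov 12, 2007 + 3 days = Nov 15, 2007.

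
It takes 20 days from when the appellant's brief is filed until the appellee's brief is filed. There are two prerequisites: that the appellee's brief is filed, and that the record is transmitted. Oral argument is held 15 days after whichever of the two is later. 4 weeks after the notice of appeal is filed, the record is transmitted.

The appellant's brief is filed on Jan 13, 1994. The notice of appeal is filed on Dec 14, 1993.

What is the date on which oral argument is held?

Feb 17, 1994

The appellant's brief is filed: Jan 13, 1994.
The appellee's brief is filed: Jan 13, 1994 + 20 days = Feb 2, 1994.
The notice of appeal is filed: Dec 14, 1993.
The record is transmitted: Dec 14, 1993 + 4 weeks = Jan 11, 1994.
Both prerequisites met — the appellee's brief is filed (Feb 2, 1994), the record is transmitted (Jan 11, 1994); the later is Feb 2, 1994.
Oral argument is held: Feb 2, 1994 + 15 days = Feb 17, 1994.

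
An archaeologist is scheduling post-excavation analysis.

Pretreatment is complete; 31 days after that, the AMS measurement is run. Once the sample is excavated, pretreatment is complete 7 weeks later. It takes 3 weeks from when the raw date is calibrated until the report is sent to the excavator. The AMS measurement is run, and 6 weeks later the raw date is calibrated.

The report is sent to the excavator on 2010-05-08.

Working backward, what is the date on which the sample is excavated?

The report is sent to the excavator: May 8, 2010.
The raw date is calibrated: May 8, 2010 − 3 weeks = Apr 17, 2010.
The AMS measurement is run: Apr 17, 2010 − 6 weeks = Mar 6, 2010.
Pretreatment is complete: Mar 6, 2010 − 31 days = Feb 3, 2010.
The sample is excavated: Feb 3, 2010 − 7 weeks = Dec 16, 2009.

2009-12-16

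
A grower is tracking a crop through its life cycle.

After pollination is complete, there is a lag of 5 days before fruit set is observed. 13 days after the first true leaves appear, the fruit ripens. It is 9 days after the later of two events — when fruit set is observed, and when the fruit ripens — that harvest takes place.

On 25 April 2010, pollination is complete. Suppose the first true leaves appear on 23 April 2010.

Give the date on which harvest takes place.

Pollination is complete: Apr 25, 2010.
Fruit set is observed: Apr 25, 2010 + 5 days = Apr 30, 2010.
The first true leaves appear: Apr 23, 2010.
The fruit ripens: Apr 23, 2010 + 13 days = May 6, 2010.
Both prerequisites met — fruit set is observed (Apr 30, 2010), the fruit ripens (May 6, 2010); the later is May 6, 2010.
Harvest takes place: May 6, 2010 + 9 days = May 15, 2010.

15 May 2010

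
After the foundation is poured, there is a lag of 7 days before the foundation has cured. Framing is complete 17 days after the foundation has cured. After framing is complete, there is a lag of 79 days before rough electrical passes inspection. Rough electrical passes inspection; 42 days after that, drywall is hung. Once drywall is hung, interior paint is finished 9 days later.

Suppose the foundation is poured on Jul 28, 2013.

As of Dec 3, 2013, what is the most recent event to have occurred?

The foundation is poured: Jul 28, 2013.
The foundation has cured: Jul 28, 2013 + 7 days = Aug 4, 2013.
Framing is complete: Aug 4, 2013 + 17 days = Aug 21, 2013.
Rough electrical passes inspection: Aug 21, 2013 + 79 days = Nov 8, 2013.
Drywall is hung: Nov 8, 2013 + 42 days = Dec 20, 2013.
Interior paint is finished: Dec 20, 2013 + 9 days = Dec 29, 2013.
Dec 3, 2013 falls between when rough electrical passes inspection (Nov 8, 2013) and when drywall is hung (Dec 20, 2013).

Rough electrical passes inspection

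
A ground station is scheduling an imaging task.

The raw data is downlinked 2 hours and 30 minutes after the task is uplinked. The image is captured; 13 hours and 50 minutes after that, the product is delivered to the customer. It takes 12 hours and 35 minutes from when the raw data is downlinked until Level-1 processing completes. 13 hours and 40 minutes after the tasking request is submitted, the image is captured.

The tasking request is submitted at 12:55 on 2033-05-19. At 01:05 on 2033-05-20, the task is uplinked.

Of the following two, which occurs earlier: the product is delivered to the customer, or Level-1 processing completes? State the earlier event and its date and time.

The tasking request is submitted: 12:55 May 19, 2033.
The image is captured: 12:55 May 19, 2033 + 13h40m = 02:35 May 20, 2033.
The product is delivered to the customer: 02:35 May 20, 2033 + 13h50m = 16:25 May 20, 2033.
The task is uplinked: 01:05 May 20, 2033.
The raw data is downlinked: 01:05 May 20, 2033 + 2h30m = 03:35 May 20, 2033.
Level-1 processing completes: 03:35 May 20, 2033 + 12h35m = 16:10 May 20, 2033.
Comparing: the product is delivered to the customer at 16:25 May 20, 2033 vs Level-1 processing completes at 16:10 May 20, 2033. Earlier: Level-1 processing completes.

Level-1 processing completes — 16:10 on 2033-05-20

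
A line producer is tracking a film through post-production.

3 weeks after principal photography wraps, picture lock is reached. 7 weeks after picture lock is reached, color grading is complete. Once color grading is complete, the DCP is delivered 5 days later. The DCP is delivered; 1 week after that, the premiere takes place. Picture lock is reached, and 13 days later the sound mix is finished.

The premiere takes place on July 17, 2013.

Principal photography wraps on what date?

April 26, 2013

The premiere takes place: Jul 17, 2013.
The DCP is delivered: Jul 17, 2013 − 1 week = Jul 10, 2013.
Color grading is complete: Jul 10, 2013 − 5 days = Jul 5, 2013.
Picture lock is reached: Jul 5, 2013 − 7 weeks = May 17, 2013.
Principal photography wraps: May 17, 2013 − 3 weeks = Apr 26, 2013.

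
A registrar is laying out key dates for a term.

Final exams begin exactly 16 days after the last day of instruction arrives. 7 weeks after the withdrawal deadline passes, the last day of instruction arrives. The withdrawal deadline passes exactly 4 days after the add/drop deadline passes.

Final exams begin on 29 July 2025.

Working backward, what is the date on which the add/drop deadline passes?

Final exams begin: Jul 29, 2025.
The last day of instruction arrives: Jul 29, 2025 − 16 days = Jul 13, 2025.
The withdrawal deadline passes: Jul 13, 2025 − 7 weeks = May 25, 2025.
The add/drop deadline passes: May 25, 2025 − 4 days = May 21, 2025.

21 May 2025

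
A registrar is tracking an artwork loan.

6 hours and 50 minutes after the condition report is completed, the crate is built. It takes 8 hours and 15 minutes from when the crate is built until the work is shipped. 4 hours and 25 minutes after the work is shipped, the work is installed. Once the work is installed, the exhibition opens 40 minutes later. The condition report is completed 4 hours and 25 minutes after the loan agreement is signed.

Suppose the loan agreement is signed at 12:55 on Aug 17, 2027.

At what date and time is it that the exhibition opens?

13:30 on Aug 18, 2027

The loan agreement is signed: 12:55 Aug 17, 2027.
The condition report is completed: 12:55 Aug 17, 2027 + 4h25m = 17:20 Aug 17, 2027.
The crate is built: 17:20 Aug 17, 2027 + 6h50m = 00:10 Aug 18, 2027.
The work is shipped: 00:10 Aug 18, 2027 + 8h15m = 08:25 Aug 18, 2027.
The work is installed: 08:25 Aug 18, 2027 + 4h25m = 12:50 Aug 18, 2027.
The exhibition opens: 12:50 Aug 18, 2027 + 40m = 13:30 Aug 18, 2027.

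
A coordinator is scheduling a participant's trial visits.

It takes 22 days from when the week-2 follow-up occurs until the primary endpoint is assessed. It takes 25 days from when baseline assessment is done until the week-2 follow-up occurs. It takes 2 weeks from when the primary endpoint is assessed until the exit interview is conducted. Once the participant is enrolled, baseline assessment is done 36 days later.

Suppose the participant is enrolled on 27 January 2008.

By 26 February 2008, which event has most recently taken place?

The participant is enrolled: Jan 27, 2008.
Baseline assessment is done: Jan 27, 2008 + 36 days = Mar 3, 2008.
The week-2 follow-up occurs: Mar 3, 2008 + 25 days = Mar 28, 2008.
The primary endpoint is assessed: Mar 28, 2008 + 22 days = Apr 19, 2008.
The exit interview is conducted: Apr 19, 2008 + 2 weeks = May 3, 2008.
Feb 26, 2008 falls between when the participant is enrolled (Jan 27, 2008) and when baseline assessment is done (Mar 3, 2008).

The participant is enrolled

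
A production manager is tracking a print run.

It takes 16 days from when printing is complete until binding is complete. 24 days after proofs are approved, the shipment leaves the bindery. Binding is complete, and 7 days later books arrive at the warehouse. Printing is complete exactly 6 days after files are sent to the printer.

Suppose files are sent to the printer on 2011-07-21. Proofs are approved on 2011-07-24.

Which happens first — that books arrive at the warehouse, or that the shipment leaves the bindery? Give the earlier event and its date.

The shipment leaves the bindery — 2011-08-17

Files are sent to the printer: Jul 21, 2011.
Printing is complete: Jul 21, 2011 + 6 days = Jul 27, 2011.
Binding is complete: Jul 27, 2011 + 16 days = Aug 12, 2011.
Books arrive at the warehouse: Aug 12, 2011 + 7 days = Aug 19, 2011.
Proofs are approved: Jul 24, 2011.
The shipment leaves the bindery: Jul 24, 2011 + 24 days = Aug 17, 2011.
Comparing: books arrive at the warehouse on Aug 19, 2011 vs the shipment leaves the bindery on Aug 17, 2011. Earlier: the shipment leaves the bindery.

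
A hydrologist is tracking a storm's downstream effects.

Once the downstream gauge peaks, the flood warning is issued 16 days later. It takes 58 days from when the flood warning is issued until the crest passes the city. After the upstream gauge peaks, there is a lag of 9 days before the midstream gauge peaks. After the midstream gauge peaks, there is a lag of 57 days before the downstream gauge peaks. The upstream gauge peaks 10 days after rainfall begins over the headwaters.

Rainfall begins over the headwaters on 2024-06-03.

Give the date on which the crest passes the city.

Rainfall begins over the headwaters: Jun 3, 2024.
The upstream gauge peaks: Jun 3, 2024 + 10 days = Jun 13, 2024.
The midstream gauge peaks: Jun 13, 2024 + 9 days = Jun 22, 2024.
The downstream gauge peaks: Jun 22, 2024 + 57 days = Aug 18, 2024.
The flood warning is issued: Aug 18, 2024 + 16 days = Sep 3, 2024.
The crest passes the city: Sep 3, 2024 + 58 days = Oct 31, 2024.

2024-10-31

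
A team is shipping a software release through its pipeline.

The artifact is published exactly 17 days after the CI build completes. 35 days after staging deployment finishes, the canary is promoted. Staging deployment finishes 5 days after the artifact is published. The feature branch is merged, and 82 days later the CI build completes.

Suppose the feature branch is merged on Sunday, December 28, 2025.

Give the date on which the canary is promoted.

Saturday, May 16, 2026

The feature branch is merged: Dec 28, 2025.
The CI build completes: Dec 28, 2025 + 82 days = Mar 20, 2026.
The artifact is published: Mar 20, 2026 + 17 days = Apr 6, 2026.
Staging deployment finishes: Apr 6, 2026 + 5 days = Apr 11, 2026.
The canary is promoted: Apr 11, 2026 + 35 days = May 16, 2026.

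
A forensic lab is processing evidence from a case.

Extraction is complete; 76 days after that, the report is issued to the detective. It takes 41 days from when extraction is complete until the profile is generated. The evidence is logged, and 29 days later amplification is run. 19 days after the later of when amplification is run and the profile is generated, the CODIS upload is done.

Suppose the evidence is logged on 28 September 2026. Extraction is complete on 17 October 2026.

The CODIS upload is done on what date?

The evidence is logged: Sep 28, 2026.
Amplification is run: Sep 28, 2026 + 29 days = Oct 27, 2026.
Extraction is complete: Oct 17, 2026.
The profile is generated: Oct 17, 2026 + 41 days = Nov 27, 2026.
Both prerequisites met — amplification is run (Oct 27, 2026), the profile is generated (Nov 27, 2026); the later is Nov 27, 2026.
The CODIS upload is done: Nov 27, 2026 + 19 days = Dec 16, 2026.

16 December 2026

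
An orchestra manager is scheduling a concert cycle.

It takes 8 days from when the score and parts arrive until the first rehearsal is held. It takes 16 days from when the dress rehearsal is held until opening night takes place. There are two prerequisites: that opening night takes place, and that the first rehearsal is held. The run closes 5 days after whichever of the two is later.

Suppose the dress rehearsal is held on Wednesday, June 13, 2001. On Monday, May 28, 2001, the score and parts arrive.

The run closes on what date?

The dress rehearsal is held: Jun 13, 2001.
Opening night takes place: Jun 13, 2001 + 16 days = Jun 29, 2001.
The score and parts arrive: May 28, 2001.
The first rehearsal is held: May 28, 2001 + 8 days = Jun 5, 2001.
Both prerequisites met — opening night takes place (Jun 29, 2001), the first rehearsal is held (Jun 5, 2001); the later is Jun 29, 2001.
The run closes: Jun 29, 2001 + 5 days = Jul 4, 2001.

Wednesday, July 4, 2001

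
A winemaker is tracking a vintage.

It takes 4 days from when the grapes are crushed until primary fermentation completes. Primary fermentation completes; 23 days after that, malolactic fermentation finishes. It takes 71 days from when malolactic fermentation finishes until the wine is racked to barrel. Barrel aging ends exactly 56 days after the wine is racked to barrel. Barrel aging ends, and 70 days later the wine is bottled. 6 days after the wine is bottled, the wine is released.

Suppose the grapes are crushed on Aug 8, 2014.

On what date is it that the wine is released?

Mar 26, 2015

The grapes are crushed: Aug 8, 2014.
Primary fermentation completes: Aug 8, 2014 + 4 days = Aug 12, 2014.
Malolactic fermentation finishes: Aug 12, 2014 + 23 days = Sep 4, 2014.
The wine is racked to barrel: Sep 4, 2014 + 71 days = Nov 14, 2014.
Barrel aging ends: Nov 14, 2014 + 56 days = Jan 9, 2015.
The wine is bottled: Jan 9, 2015 + 70 days = Mar 20, 2015.
The wine is released: Mar 20, 2015 + 6 days = Mar 26, 2015.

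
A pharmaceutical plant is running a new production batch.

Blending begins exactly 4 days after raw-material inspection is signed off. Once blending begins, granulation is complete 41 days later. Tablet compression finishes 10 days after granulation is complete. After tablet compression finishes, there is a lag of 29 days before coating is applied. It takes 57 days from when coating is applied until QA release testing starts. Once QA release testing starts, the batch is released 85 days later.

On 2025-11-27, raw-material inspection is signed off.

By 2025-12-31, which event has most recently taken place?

Raw-material inspection is signed off: Nov 27, 2025.
Blending begins: Nov 27, 2025 + 4 days = Dec 1, 2025.
Granulation is complete: Dec 1, 2025 + 41 days = Jan 11, 2026.
Tablet compression finishes: Jan 11, 2026 + 10 days = Jan 21, 2026.
Coating is applied: Jan 21, 2026 + 29 days = Feb 19, 2026.
QA release testing starts: Feb 19, 2026 + 57 days = Apr 17, 2026.
The batch is released: Apr 17, 2026 + 85 days = Jul 11, 2026.
Dec 31, 2025 falls between when blending begins (Dec 1, 2025) and when granulation is complete (Jan 11, 2026).

Blending begins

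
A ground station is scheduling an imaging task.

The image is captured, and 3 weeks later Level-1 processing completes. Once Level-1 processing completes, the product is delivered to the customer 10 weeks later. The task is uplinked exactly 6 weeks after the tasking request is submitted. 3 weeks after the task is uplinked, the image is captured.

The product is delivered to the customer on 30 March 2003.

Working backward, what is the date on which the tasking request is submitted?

27 October 2002

The product is delivered to the customer: Mar 30, 2003.
Level-1 processing completes: Mar 30, 2003 − 10 weeks = Jan 19, 2003.
The image is captured: Jan 19, 2003 − 3 weeks = Dec 29, 2002.
The task is uplinked: Dec 29, 2002 − 3 weeks = Dec 8, 2002.
The tasking request is submitted: Dec 8, 2002 − 6 weeks = Oct 27, 2002.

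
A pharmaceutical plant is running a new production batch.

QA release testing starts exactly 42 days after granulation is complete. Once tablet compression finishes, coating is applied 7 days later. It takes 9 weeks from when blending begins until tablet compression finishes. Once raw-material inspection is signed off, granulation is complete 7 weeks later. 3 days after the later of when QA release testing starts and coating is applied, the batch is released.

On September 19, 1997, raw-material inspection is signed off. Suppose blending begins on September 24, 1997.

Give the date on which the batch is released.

December 22, 1997

Raw-material inspection is signed off: Sep 19, 1997.
Granulation is complete: Sep 19, 1997 + 7 weeks = Nov 7, 1997.
QA release testing starts: Nov 7, 1997 + 42 days = Dec 19, 1997.
Blending begins: Sep 24, 1997.
Tablet compression finishes: Sep 24, 1997 + 9 weeks = Nov 26, 1997.
Coating is applied: Nov 26, 1997 + 7 days = Dec 3, 1997.
Both prerequisites met — QA release testing starts (Dec 19, 1997), coating is applied (Dec 3, 1997); the later is Dec 19, 1997.
The batch is released: Dec 19, 1997 + 3 days = Dec 22, 1997.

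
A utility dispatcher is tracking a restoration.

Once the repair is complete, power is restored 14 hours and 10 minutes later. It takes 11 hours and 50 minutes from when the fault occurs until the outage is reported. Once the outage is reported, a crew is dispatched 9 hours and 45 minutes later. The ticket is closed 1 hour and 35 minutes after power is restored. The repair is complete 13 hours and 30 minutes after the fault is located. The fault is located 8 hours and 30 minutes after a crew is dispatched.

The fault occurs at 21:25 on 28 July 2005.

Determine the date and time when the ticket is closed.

08:45 on 31 July 2005

The fault occurs: 21:25 Jul 28, 2005.
The outage is reported: 21:25 Jul 28, 2005 + 11h50m = 09:15 Jul 29, 2005.
A crew is dispatched: 09:15 Jul 29, 2005 + 9h45m = 19:00 Jul 29, 2005.
The fault is located: 19:00 Jul 29, 2005 + 8h30m = 03:30 Jul 30, 2005.
The repair is complete: 03:30 Jul 30, 2005 + 13h30m = 17:00 Jul 30, 2005.
Power is restored: 17:00 Jul 30, 2005 + 14h10m = 07:10 Jul 31, 2005.
The ticket is closed: 07:10 Jul 31, 2005 + 1h35m = 08:45 Jul 31, 2005.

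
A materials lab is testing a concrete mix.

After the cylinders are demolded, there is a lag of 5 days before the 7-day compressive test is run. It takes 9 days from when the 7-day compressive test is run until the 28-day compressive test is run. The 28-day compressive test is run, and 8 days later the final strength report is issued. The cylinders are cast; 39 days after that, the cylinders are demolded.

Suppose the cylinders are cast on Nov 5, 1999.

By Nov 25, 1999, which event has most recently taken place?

The cylinders are cast

The cylinders are cast: Nov 5, 1999.
The cylinders are demolded: Nov 5, 1999 + 39 days = Dec 14, 1999.
The 7-day compressive test is run: Dec 14, 1999 + 5 days = Dec 19, 1999.
The 28-day compressive test is run: Dec 19, 1999 + 9 days = Dec 28, 1999.
The final strength report is issued: Dec 28, 1999 + 8 days = Jan 5, 2000.
Nov 25, 1999 falls between when the cylinders are cast (Nov 5, 1999) and when the cylinders are demolded (Dec 14, 1999).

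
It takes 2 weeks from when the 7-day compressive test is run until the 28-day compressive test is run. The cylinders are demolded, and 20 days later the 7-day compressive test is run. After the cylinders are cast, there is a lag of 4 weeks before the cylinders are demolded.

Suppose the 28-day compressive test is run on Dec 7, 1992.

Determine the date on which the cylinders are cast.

The 28-day compressive test is run: Dec 7, 1992.
The 7-day compressive test is run: Dec 7, 1992 − 2 weeks = Nov 23, 1992.
The cylinders are demolded: Nov 23, 1992 − 20 days = Nov 3, 1992.
The cylinders are cast: Nov 3, 1992 − 4 weeks = Oct 6, 1992.

Oct 6, 1992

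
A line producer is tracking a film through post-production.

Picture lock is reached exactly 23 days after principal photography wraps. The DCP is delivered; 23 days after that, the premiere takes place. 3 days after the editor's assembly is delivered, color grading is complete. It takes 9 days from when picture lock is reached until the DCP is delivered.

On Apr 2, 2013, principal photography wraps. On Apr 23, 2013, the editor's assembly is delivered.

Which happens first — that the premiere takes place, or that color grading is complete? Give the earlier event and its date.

Color grading is complete — Apr 26, 2013

Principal photography wraps: Apr 2, 2013.
Picture lock is reached: Apr 2, 2013 + 23 days = Apr 25, 2013.
The DCP is delivered: Apr 25, 2013 + 9 days = May 4, 2013.
The premiere takes place: May 4, 2013 + 23 days = May 27, 2013.
The editor's assembly is delivered: Apr 23, 2013.
Color grading is complete: Apr 23, 2013 + 3 days = Apr 26, 2013.
Comparing: the premiere takes place on May 27, 2013 vs color grading is complete on Apr 26, 2013. Earlier: color grading is complete.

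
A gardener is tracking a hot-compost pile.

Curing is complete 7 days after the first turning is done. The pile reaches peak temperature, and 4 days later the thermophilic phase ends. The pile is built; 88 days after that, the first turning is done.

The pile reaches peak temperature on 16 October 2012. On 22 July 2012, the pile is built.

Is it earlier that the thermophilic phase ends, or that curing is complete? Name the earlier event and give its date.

The pile reaches peak temperature: Oct 16, 2012.
The thermophilic phase ends: Oct 16, 2012 + 4 days = Oct 20, 2012.
The pile is built: Jul 22, 2012.
The first turning is done: Jul 22, 2012 + 88 days = Oct 18, 2012.
Curing is complete: Oct 18, 2012 + 7 days = Oct 25, 2012.
Comparing: the thermophilic phase ends on Oct 20, 2012 vs curing is complete on Oct 25, 2012. Earlier: the thermophilic phase ends.

The thermophilic phase ends — 20 October 2012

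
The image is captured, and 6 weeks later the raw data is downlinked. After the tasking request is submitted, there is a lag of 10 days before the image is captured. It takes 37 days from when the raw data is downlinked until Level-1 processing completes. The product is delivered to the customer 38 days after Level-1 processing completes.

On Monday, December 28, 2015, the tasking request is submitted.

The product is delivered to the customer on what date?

Tuesday, May 3, 2016

The tasking request is submitted: Dec 28, 2015.
The image is captured: Dec 28, 2015 + 10 days = Jan 7, 2016.
The raw data is downlinked: Jan 7, 2016 + 6 weeks = Feb 18, 2016.
Level-1 processing completes: Feb 18, 2016 + 37 days = Mar 26, 2016.
The product is delivered to the customer: Mar 26, 2016 + 38 days = May 3, 2016.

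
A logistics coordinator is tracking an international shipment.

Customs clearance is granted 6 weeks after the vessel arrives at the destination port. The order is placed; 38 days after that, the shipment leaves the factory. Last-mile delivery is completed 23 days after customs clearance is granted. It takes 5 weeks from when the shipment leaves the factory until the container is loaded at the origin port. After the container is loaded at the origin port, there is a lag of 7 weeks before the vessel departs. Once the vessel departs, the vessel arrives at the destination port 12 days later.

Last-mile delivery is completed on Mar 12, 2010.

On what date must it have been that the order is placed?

Aug 25, 2009

Last-mile delivery is completed: Mar 12, 2010.
Customs clearance is granted: Mar 12, 2010 − 23 days = Feb 17, 2010.
The vessel arrives at the destination port: Feb 17, 2010 − 6 weeks = Jan 6, 2010.
The vessel departs: Jan 6, 2010 − 12 days = Dec 25, 2009.
The container is loaded at the origin port: Dec 25, 2009 − 7 weeks = Nov 6, 2009.
The shipment leaves the factory: Nov 6, 2009 − 5 weeks = Oct 2, 2009.
The order is placed: Oct 2, 2009 − 38 days = Aug 25, 2009.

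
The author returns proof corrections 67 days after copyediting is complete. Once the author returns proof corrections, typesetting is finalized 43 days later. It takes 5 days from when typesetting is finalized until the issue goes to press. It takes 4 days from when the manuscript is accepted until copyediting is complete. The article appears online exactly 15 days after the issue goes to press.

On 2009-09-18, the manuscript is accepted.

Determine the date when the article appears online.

The manuscript is accepted: Sep 18, 2009.
Copyediting is complete: Sep 18, 2009 + 4 days = Sep 22, 2009.
The author returns proof corrections: Sep 22, 2009 + 67 days = Nov 28, 2009.
Typesetting is finalized: Nov 28, 2009 + 43 days = Jan 10, 2010.
The issue goes to press: Jan 10, 2010 + 5 days = Jan 15, 2010.
The article appears online: Jan 15, 2010 + 15 days = Jan 30, 2010.

2010-01-30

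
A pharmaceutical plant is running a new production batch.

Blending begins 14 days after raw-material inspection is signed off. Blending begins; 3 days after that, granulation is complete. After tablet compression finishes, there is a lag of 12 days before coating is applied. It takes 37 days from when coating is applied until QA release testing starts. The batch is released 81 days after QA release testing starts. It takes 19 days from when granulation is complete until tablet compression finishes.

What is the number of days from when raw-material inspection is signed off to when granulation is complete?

17 days

Causal path: raw-material inspection is signed off → blending begins → granulation is complete.
Total delay along the path: 14 + 3 = 17 days.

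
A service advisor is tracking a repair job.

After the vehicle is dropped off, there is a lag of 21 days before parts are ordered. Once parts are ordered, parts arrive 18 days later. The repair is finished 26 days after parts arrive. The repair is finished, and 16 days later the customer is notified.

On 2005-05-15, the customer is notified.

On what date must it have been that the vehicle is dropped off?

2005-02-23

The customer is notified: May 15, 2005.
The repair is finished: May 15, 2005 − 16 days = Apr 29, 2005.
Parts arrive: Apr 29, 2005 − 26 days = Apr 3, 2005.
Parts are ordered: Apr 3, 2005 − 18 days = Mar 16, 2005.
The vehicle is dropped off: Mar 16, 2005 − 21 days = Feb 23, 2005.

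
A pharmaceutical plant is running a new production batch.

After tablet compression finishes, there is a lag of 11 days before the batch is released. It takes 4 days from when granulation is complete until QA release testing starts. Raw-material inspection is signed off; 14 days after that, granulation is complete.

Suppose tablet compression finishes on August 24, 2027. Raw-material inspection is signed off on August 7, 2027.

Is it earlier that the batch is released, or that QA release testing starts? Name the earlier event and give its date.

Tablet compression finishes: Aug 24, 2027.
The batch is released: Aug 24, 2027 + 11 days = Sep 4, 2027.
Raw-material inspection is signed off: Aug 7, 2027.
Granulation is complete: Aug 7, 2027 + 14 days = Aug 21, 2027.
QA release testing starts: Aug 21, 2027 + 4 days = Aug 25, 2027.
Comparing: the batch is released on Sep 4, 2027 vs QA release testing starts on Aug 25, 2027. Earlier: QA release testing starts.

QA release testing starts — August 25, 2027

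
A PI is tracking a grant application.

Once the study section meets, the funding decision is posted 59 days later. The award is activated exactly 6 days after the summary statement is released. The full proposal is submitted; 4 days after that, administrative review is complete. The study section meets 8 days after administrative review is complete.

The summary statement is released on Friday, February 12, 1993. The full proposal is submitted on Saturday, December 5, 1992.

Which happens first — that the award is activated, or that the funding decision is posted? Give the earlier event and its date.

The funding decision is posted — Sunday, February 14, 1993

The summary statement is released: Feb 12, 1993.
The award is activated: Feb 12, 1993 + 6 days = Feb 18, 1993.
The full proposal is submitted: Dec 5, 1992.
Administrative review is complete: Dec 5, 1992 + 4 days = Dec 9, 1992.
The study section meets: Dec 9, 1992 + 8 days = Dec 17, 1992.
The funding decision is posted: Dec 17, 1992 + 59 days = Feb 14, 1993.
Comparing: the award is activated on Feb 18, 1993 vs the funding decision is posted on Feb 14, 1993. Earlier: the funding decision is posted.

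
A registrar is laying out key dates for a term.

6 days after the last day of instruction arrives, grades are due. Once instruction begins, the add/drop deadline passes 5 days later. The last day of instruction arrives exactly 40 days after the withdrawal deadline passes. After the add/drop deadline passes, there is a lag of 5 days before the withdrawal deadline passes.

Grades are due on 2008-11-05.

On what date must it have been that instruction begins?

2008-09-10

Grades are due: Nov 5, 2008.
The last day of instruction arrives: Nov 5, 2008 − 6 days = Oct 30, 2008.
The withdrawal deadline passes: Oct 30, 2008 − 40 days = Sep 20, 2008.
The add/drop deadline passes: Sep 20, 2008 − 5 days = Sep 15, 2008.
Instruction begins: Sep 15, 2008 − 5 days = Sep 10, 2008.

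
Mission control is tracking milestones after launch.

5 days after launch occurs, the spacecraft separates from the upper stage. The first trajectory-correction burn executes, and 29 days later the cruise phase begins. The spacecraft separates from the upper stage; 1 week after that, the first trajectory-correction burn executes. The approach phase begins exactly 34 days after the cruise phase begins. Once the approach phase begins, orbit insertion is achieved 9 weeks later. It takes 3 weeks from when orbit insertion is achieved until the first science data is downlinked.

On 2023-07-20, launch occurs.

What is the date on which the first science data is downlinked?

2023-12-26

Launch occurs: Jul 20, 2023.
The spacecraft separates from the upper stage: Jul 20, 2023 + 5 days = Jul 25, 2023.
The first trajectory-correction burn executes: Jul 25, 2023 + 1 week = Aug 1, 2023.
The cruise phase begins: Aug 1, 2023 + 29 days = Aug 30, 2023.
The approach phase begins: Aug 30, 2023 + 34 days = Oct 3, 2023.
Orbit insertion is achieved: Oct 3, 2023 + 9 weeks = Dec 5, 2023.
The first science data is downlinked: Dec 5, 2023 + 3 weeks = Dec 26, 2023.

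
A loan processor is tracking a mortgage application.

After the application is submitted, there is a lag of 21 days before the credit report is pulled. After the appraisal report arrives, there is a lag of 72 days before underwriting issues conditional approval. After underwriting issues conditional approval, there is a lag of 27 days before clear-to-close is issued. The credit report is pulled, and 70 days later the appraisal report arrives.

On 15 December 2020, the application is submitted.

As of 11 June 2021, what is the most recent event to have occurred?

The application is submitted: Dec 15, 2020.
The credit report is pulled: Dec 15, 2020 + 21 days = Jan 5, 2021.
The appraisal report arrives: Jan 5, 2021 + 70 days = Mar 16, 2021.
Underwriting issues conditional approval: Mar 16, 2021 + 72 days = May 27, 2021.
Clear-to-close is issued: May 27, 2021 + 27 days = Jun 23, 2021.
Jun 11, 2021 falls between when underwriting issues conditional approval (May 27, 2021) and when clear-to-close is issued (Jun 23, 2021).

Underwriting issues conditional approval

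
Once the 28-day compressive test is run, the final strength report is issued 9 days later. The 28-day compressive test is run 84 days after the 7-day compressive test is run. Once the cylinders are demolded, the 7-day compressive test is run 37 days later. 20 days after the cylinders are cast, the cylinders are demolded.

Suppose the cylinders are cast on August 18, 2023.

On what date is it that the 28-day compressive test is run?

January 6, 2024

The cylinders are cast: Aug 18, 2023.
The cylinders are demolded: Aug 18, 2023 + 20 days = Sep 7, 2023.
The 7-day compressive test is run: Sep 7, 2023 + 37 days = Oct 14, 2023.
The 28-day compressive test is run: Oct 14, 2023 + 84 days = Jan 6, 2024.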